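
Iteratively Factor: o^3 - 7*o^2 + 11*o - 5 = (o - 1)*(o^2 - 6*o + 5) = (o - 1)^2*(o - 5)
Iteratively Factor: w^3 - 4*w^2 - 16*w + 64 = (w - 4)*(w^2 - 16) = (w - 4)*(w + 4)*(w - 4)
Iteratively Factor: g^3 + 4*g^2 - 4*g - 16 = (g + 4)*(g^2 - 4) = (g + 2)*(g + 4)*(g - 2)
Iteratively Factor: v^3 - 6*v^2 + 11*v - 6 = (v - 2)*(v^2 - 4*v + 3) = (v - 2)*(v - 1)*(v - 3)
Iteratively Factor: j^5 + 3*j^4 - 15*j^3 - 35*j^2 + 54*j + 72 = (j + 4)*(j^4 - j^3 - 11*j^2 + 9*j + 18) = (j - 3)*(j + 4)*(j^3 + 2*j^2 - 5*j - 6) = (j - 3)*(j + 3)*(j + 4)*(j^2 - j - 2) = (j - 3)*(j - 2)*(j + 3)*(j + 4)*(j + 1)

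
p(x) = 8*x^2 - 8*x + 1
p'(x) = 16*x - 8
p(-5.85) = 321.58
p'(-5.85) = -101.60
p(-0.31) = 4.25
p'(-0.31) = -12.96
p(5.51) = 199.80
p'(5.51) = 80.16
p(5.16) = 172.72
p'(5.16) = 74.56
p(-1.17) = 21.31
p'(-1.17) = -26.72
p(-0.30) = 4.12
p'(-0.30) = -12.80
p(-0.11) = 1.98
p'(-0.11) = -9.76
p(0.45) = -0.98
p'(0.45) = -0.80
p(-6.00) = 337.00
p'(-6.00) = -104.00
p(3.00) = 49.00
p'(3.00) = 40.00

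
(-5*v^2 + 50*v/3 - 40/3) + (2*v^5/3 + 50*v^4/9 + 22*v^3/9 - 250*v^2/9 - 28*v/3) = 2*v^5/3 + 50*v^4/9 + 22*v^3/9 - 295*v^2/9 + 22*v/3 - 40/3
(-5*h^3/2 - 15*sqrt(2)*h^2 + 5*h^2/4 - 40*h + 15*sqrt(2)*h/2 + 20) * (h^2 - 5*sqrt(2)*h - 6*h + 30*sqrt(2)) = -5*h^5/2 - 5*sqrt(2)*h^4/2 + 65*h^4/4 + 65*sqrt(2)*h^3/4 + 205*h^3/2 - 715*h^2 + 385*sqrt(2)*h^2/2 - 1300*sqrt(2)*h + 330*h + 600*sqrt(2)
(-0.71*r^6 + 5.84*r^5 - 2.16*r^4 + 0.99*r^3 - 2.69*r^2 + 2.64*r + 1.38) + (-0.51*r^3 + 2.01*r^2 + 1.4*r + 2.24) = -0.71*r^6 + 5.84*r^5 - 2.16*r^4 + 0.48*r^3 - 0.68*r^2 + 4.04*r + 3.62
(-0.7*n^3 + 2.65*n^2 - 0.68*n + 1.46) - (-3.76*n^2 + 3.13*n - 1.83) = -0.7*n^3 + 6.41*n^2 - 3.81*n + 3.29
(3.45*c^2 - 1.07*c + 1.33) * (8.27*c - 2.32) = 28.5315*c^3 - 16.8529*c^2 + 13.4815*c - 3.0856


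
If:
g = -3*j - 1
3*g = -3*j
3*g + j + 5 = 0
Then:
No Solution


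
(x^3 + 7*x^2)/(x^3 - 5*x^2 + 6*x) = x*(x + 7)/(x^2 - 5*x + 6)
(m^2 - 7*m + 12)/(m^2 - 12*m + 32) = (m - 3)/(m - 8)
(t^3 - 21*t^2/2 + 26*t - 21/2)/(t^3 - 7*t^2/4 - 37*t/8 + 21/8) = 4*(t - 7)/(4*t + 7)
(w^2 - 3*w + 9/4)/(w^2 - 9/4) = (2*w - 3)/(2*w + 3)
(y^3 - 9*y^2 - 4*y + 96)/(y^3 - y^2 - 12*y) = (y - 8)/y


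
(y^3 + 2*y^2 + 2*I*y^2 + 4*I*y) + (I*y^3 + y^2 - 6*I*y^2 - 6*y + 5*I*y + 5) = y^3 + I*y^3 + 3*y^2 - 4*I*y^2 - 6*y + 9*I*y + 5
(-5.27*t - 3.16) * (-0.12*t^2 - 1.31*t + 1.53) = 0.6324*t^3 + 7.2829*t^2 - 3.9235*t - 4.8348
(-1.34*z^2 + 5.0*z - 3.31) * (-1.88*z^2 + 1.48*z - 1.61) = 2.5192*z^4 - 11.3832*z^3 + 15.7802*z^2 - 12.9488*z + 5.3291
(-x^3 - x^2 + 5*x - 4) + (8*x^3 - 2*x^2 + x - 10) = 7*x^3 - 3*x^2 + 6*x - 14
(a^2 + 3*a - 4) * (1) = a^2 + 3*a - 4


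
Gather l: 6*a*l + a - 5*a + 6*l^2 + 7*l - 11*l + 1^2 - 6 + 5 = -4*a + 6*l^2 + l*(6*a - 4)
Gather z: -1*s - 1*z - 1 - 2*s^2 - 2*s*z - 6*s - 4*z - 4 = -2*s^2 - 7*s + z*(-2*s - 5) - 5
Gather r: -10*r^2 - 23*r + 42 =-10*r^2 - 23*r + 42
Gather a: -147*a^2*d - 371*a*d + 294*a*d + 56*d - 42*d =-147*a^2*d - 77*a*d + 14*d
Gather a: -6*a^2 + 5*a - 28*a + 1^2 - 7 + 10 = -6*a^2 - 23*a + 4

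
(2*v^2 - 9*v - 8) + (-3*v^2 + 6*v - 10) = -v^2 - 3*v - 18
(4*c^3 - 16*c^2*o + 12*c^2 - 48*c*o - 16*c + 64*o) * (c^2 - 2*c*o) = 4*c^5 - 24*c^4*o + 12*c^4 + 32*c^3*o^2 - 72*c^3*o - 16*c^3 + 96*c^2*o^2 + 96*c^2*o - 128*c*o^2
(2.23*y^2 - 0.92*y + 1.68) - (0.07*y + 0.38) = 2.23*y^2 - 0.99*y + 1.3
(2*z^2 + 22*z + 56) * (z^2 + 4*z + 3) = 2*z^4 + 30*z^3 + 150*z^2 + 290*z + 168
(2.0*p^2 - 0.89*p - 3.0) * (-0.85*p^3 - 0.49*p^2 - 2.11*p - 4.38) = -1.7*p^5 - 0.2235*p^4 - 1.2339*p^3 - 5.4121*p^2 + 10.2282*p + 13.14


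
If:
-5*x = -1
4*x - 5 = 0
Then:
No Solution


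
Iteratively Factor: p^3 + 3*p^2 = (p)*(p^2 + 3*p) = p^2*(p + 3)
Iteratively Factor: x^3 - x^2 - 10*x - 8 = (x - 4)*(x^2 + 3*x + 2) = (x - 4)*(x + 1)*(x + 2)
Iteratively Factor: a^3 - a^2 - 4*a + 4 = (a - 1)*(a^2 - 4) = (a - 2)*(a - 1)*(a + 2)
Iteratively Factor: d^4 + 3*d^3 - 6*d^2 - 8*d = (d - 2)*(d^3 + 5*d^2 + 4*d) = (d - 2)*(d + 1)*(d^2 + 4*d) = d*(d - 2)*(d + 1)*(d + 4)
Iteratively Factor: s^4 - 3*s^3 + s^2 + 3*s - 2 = (s - 1)*(s^3 - 2*s^2 - s + 2) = (s - 1)^2*(s^2 - s - 2) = (s - 2)*(s - 1)^2*(s + 1)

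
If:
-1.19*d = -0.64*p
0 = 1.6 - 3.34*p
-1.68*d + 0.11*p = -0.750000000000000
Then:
No Solution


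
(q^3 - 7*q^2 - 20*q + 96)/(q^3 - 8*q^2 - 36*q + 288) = (q^2 + q - 12)/(q^2 - 36)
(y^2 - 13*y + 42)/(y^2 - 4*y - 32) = (-y^2 + 13*y - 42)/(-y^2 + 4*y + 32)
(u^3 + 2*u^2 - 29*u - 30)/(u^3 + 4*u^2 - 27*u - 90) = (u + 1)/(u + 3)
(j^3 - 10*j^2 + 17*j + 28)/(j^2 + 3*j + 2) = (j^2 - 11*j + 28)/(j + 2)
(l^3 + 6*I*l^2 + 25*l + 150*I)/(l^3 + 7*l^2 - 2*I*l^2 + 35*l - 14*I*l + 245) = (l^2 + I*l + 30)/(l^2 + 7*l*(1 - I) - 49*I)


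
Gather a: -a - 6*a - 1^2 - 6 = -7*a - 7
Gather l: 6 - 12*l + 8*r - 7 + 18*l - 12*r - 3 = 6*l - 4*r - 4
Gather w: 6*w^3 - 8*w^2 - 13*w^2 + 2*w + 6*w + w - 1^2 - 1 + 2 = 6*w^3 - 21*w^2 + 9*w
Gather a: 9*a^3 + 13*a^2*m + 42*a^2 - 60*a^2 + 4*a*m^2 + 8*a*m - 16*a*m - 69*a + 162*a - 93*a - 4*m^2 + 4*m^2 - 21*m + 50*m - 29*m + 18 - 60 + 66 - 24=9*a^3 + a^2*(13*m - 18) + a*(4*m^2 - 8*m)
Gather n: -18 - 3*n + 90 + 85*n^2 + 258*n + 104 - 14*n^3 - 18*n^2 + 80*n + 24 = -14*n^3 + 67*n^2 + 335*n + 200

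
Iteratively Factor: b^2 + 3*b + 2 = (b + 1)*(b + 2)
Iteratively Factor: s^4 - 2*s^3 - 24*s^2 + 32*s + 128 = (s - 4)*(s^3 + 2*s^2 - 16*s - 32) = (s - 4)*(s + 4)*(s^2 - 2*s - 8) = (s - 4)^2*(s + 4)*(s + 2)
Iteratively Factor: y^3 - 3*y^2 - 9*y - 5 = (y + 1)*(y^2 - 4*y - 5) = (y + 1)^2*(y - 5)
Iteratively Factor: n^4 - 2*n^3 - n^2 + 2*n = (n + 1)*(n^3 - 3*n^2 + 2*n) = (n - 2)*(n + 1)*(n^2 - n) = (n - 2)*(n - 1)*(n + 1)*(n)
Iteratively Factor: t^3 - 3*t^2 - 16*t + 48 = (t + 4)*(t^2 - 7*t + 12) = (t - 4)*(t + 4)*(t - 3)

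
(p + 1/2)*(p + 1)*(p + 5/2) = p^3 + 4*p^2 + 17*p/4 + 5/4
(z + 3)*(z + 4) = z^2 + 7*z + 12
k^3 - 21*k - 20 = (k - 5)*(k + 1)*(k + 4)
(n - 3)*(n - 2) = n^2 - 5*n + 6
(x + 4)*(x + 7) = x^2 + 11*x + 28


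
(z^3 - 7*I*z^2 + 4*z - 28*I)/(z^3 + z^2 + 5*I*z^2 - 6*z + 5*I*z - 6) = (z^2 - 9*I*z - 14)/(z^2 + z*(1 + 3*I) + 3*I)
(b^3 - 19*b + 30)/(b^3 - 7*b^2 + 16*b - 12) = (b + 5)/(b - 2)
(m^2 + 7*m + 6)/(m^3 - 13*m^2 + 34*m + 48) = (m + 6)/(m^2 - 14*m + 48)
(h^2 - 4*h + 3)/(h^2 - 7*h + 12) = (h - 1)/(h - 4)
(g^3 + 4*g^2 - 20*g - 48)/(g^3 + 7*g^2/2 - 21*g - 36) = 2*(g + 2)/(2*g + 3)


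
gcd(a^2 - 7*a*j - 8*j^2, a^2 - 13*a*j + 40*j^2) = a - 8*j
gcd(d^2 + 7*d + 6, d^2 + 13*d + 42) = d + 6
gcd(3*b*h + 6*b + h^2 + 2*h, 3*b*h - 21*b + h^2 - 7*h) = 3*b + h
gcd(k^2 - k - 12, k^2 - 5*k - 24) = k + 3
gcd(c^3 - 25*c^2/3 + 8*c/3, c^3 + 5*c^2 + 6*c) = c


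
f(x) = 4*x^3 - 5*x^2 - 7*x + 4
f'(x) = 12*x^2 - 10*x - 7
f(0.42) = 0.47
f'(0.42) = -9.08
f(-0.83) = 4.08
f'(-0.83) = 9.57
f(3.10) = 53.41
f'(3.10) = 77.32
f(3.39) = 78.64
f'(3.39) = 97.01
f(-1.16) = -0.85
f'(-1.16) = 20.75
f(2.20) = 6.99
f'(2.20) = 29.08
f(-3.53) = -209.54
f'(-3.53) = 177.83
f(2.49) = 17.32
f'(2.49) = 42.50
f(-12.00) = -7544.00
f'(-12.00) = 1841.00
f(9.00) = 2452.00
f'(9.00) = 875.00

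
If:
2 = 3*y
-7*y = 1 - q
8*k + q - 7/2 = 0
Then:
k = -13/48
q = 17/3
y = 2/3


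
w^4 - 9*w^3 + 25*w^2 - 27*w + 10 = (w - 5)*(w - 2)*(w - 1)^2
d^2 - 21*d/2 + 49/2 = (d - 7)*(d - 7/2)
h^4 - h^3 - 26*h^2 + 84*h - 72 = (h - 3)*(h - 2)^2*(h + 6)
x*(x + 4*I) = x^2 + 4*I*x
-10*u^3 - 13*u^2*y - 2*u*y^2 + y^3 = (-5*u + y)*(u + y)*(2*u + y)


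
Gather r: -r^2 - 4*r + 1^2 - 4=-r^2 - 4*r - 3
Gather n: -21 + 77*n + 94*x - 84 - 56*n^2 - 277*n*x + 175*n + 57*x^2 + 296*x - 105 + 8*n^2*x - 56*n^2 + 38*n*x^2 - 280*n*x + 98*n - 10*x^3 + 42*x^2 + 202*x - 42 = n^2*(8*x - 112) + n*(38*x^2 - 557*x + 350) - 10*x^3 + 99*x^2 + 592*x - 252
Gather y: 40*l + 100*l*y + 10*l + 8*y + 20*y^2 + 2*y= 50*l + 20*y^2 + y*(100*l + 10)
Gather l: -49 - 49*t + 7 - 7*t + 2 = -56*t - 40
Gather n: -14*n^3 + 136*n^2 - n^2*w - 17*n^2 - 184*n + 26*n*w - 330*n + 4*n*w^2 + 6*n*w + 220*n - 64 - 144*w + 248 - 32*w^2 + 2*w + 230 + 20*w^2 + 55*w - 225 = -14*n^3 + n^2*(119 - w) + n*(4*w^2 + 32*w - 294) - 12*w^2 - 87*w + 189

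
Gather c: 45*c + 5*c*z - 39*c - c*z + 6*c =c*(4*z + 12)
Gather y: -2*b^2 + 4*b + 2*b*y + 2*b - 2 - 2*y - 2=-2*b^2 + 6*b + y*(2*b - 2) - 4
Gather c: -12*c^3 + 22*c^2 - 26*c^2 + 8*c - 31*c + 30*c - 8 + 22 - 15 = -12*c^3 - 4*c^2 + 7*c - 1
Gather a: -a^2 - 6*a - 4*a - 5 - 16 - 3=-a^2 - 10*a - 24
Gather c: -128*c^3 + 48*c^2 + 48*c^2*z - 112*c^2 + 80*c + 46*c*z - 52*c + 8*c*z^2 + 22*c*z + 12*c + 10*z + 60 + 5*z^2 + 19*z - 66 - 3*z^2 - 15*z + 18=-128*c^3 + c^2*(48*z - 64) + c*(8*z^2 + 68*z + 40) + 2*z^2 + 14*z + 12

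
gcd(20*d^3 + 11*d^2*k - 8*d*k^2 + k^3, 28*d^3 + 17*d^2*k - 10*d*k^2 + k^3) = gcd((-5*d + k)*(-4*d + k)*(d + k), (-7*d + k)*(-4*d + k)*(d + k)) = 4*d^2 + 3*d*k - k^2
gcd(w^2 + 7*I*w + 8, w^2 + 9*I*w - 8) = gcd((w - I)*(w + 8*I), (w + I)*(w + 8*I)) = w + 8*I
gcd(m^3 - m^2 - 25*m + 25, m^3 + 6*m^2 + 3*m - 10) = m^2 + 4*m - 5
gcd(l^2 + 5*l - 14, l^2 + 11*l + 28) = l + 7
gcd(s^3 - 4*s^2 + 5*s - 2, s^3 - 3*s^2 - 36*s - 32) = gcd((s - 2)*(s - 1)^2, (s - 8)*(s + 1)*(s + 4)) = 1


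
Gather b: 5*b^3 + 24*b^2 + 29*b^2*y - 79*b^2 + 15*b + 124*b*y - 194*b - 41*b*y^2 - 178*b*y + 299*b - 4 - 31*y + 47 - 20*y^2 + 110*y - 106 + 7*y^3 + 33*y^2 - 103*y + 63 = 5*b^3 + b^2*(29*y - 55) + b*(-41*y^2 - 54*y + 120) + 7*y^3 + 13*y^2 - 24*y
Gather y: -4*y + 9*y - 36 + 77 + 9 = 5*y + 50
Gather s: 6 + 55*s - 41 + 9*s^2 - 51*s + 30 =9*s^2 + 4*s - 5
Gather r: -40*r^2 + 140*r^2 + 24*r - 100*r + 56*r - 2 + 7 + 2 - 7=100*r^2 - 20*r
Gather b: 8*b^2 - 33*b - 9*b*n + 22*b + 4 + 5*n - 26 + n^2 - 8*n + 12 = 8*b^2 + b*(-9*n - 11) + n^2 - 3*n - 10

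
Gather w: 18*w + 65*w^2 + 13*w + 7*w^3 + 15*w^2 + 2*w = 7*w^3 + 80*w^2 + 33*w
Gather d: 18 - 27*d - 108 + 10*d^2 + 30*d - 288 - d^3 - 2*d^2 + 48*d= -d^3 + 8*d^2 + 51*d - 378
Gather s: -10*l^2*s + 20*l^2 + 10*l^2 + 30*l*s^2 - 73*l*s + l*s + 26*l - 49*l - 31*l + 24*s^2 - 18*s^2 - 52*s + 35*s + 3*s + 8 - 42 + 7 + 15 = 30*l^2 - 54*l + s^2*(30*l + 6) + s*(-10*l^2 - 72*l - 14) - 12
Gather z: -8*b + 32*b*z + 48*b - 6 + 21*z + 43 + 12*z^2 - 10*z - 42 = 40*b + 12*z^2 + z*(32*b + 11) - 5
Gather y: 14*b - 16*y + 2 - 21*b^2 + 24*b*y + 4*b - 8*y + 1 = -21*b^2 + 18*b + y*(24*b - 24) + 3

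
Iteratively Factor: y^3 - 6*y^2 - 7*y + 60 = (y - 5)*(y^2 - y - 12) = (y - 5)*(y + 3)*(y - 4)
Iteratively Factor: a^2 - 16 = (a - 4)*(a + 4)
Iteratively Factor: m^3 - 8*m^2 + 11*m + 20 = (m - 4)*(m^2 - 4*m - 5) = (m - 5)*(m - 4)*(m + 1)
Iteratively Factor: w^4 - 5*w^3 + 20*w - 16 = (w - 2)*(w^3 - 3*w^2 - 6*w + 8) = (w - 2)*(w + 2)*(w^2 - 5*w + 4) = (w - 4)*(w - 2)*(w + 2)*(w - 1)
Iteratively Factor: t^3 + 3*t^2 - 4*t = (t + 4)*(t^2 - t) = t*(t + 4)*(t - 1)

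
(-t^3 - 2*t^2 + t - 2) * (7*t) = -7*t^4 - 14*t^3 + 7*t^2 - 14*t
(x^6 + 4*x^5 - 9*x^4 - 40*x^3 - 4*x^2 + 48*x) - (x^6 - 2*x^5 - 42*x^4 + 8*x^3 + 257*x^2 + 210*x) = 6*x^5 + 33*x^4 - 48*x^3 - 261*x^2 - 162*x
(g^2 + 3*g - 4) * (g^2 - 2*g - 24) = g^4 + g^3 - 34*g^2 - 64*g + 96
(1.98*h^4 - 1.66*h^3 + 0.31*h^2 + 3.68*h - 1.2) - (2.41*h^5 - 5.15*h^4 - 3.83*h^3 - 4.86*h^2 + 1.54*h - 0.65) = -2.41*h^5 + 7.13*h^4 + 2.17*h^3 + 5.17*h^2 + 2.14*h - 0.55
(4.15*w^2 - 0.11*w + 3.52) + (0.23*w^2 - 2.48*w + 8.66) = 4.38*w^2 - 2.59*w + 12.18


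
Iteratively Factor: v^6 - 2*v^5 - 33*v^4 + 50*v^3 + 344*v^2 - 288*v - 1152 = (v - 4)*(v^5 + 2*v^4 - 25*v^3 - 50*v^2 + 144*v + 288) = (v - 4)*(v - 3)*(v^4 + 5*v^3 - 10*v^2 - 80*v - 96) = (v - 4)*(v - 3)*(v + 3)*(v^3 + 2*v^2 - 16*v - 32) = (v - 4)^2*(v - 3)*(v + 3)*(v^2 + 6*v + 8) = (v - 4)^2*(v - 3)*(v + 3)*(v + 4)*(v + 2)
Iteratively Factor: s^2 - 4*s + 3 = (s - 1)*(s - 3)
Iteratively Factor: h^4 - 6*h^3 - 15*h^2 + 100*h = (h - 5)*(h^3 - h^2 - 20*h) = (h - 5)^2*(h^2 + 4*h) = h*(h - 5)^2*(h + 4)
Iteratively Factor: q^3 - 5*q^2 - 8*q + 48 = (q - 4)*(q^2 - q - 12) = (q - 4)^2*(q + 3)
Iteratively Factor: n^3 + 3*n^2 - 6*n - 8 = (n + 1)*(n^2 + 2*n - 8) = (n - 2)*(n + 1)*(n + 4)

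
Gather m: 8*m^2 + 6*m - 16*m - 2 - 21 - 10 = 8*m^2 - 10*m - 33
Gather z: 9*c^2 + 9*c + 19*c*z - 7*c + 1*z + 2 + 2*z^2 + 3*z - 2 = 9*c^2 + 2*c + 2*z^2 + z*(19*c + 4)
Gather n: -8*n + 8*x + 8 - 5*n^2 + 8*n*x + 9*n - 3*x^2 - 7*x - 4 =-5*n^2 + n*(8*x + 1) - 3*x^2 + x + 4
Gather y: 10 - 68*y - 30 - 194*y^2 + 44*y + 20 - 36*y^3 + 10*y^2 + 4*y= -36*y^3 - 184*y^2 - 20*y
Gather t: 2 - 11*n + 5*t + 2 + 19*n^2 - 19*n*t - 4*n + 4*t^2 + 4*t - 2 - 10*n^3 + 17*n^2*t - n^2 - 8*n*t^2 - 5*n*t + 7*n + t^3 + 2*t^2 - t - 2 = -10*n^3 + 18*n^2 - 8*n + t^3 + t^2*(6 - 8*n) + t*(17*n^2 - 24*n + 8)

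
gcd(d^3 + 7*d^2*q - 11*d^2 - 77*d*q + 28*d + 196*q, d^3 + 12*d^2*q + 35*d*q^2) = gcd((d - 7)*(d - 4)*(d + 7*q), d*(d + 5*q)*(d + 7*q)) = d + 7*q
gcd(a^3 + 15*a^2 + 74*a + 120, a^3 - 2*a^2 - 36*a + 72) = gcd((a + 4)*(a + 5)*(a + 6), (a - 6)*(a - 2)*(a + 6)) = a + 6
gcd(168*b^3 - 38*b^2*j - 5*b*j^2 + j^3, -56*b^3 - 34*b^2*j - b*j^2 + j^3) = 7*b - j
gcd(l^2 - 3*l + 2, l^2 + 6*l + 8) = 1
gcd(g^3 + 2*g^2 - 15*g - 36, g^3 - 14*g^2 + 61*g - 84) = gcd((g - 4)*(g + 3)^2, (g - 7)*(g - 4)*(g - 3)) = g - 4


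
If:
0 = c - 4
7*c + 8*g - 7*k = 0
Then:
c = 4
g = 7*k/8 - 7/2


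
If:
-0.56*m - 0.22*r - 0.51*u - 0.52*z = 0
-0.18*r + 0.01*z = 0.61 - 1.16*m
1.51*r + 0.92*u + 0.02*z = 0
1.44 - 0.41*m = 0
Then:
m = 3.51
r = 20.41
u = -33.94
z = 20.88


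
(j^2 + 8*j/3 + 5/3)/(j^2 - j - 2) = (j + 5/3)/(j - 2)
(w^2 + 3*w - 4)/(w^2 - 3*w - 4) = (-w^2 - 3*w + 4)/(-w^2 + 3*w + 4)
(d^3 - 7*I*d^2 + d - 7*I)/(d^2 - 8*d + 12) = (d^3 - 7*I*d^2 + d - 7*I)/(d^2 - 8*d + 12)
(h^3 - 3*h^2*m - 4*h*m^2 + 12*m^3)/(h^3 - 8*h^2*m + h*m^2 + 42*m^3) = (h - 2*m)/(h - 7*m)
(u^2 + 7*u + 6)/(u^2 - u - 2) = (u + 6)/(u - 2)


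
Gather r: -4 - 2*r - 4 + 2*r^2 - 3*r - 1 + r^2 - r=3*r^2 - 6*r - 9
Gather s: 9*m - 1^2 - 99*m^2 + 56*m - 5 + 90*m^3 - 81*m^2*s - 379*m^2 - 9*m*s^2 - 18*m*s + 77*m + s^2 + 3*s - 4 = 90*m^3 - 478*m^2 + 142*m + s^2*(1 - 9*m) + s*(-81*m^2 - 18*m + 3) - 10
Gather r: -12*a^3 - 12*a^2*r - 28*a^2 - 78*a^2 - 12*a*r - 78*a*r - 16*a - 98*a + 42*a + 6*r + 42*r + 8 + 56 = -12*a^3 - 106*a^2 - 72*a + r*(-12*a^2 - 90*a + 48) + 64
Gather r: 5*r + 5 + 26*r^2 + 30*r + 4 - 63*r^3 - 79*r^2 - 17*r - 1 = -63*r^3 - 53*r^2 + 18*r + 8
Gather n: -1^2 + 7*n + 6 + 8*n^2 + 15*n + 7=8*n^2 + 22*n + 12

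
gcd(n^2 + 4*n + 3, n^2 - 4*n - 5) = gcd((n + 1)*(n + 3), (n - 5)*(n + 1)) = n + 1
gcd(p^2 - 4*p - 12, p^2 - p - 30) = p - 6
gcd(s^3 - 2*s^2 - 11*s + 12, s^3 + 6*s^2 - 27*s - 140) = 1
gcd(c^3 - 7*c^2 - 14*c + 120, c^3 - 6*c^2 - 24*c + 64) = c + 4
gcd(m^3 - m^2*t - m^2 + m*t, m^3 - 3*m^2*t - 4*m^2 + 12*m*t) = m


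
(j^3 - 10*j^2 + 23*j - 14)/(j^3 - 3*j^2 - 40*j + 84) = (j - 1)/(j + 6)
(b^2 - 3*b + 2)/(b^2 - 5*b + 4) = (b - 2)/(b - 4)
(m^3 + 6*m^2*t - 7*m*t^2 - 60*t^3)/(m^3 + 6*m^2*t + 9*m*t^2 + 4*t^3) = (m^2 + 2*m*t - 15*t^2)/(m^2 + 2*m*t + t^2)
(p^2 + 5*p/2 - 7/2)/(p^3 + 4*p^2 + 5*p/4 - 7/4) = 2*(p - 1)/(2*p^2 + p - 1)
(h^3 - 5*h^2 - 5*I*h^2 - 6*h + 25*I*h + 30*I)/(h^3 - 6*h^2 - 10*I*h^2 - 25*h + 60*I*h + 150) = (h + 1)/(h - 5*I)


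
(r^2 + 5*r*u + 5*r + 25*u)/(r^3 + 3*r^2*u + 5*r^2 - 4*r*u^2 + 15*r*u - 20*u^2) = (r + 5*u)/(r^2 + 3*r*u - 4*u^2)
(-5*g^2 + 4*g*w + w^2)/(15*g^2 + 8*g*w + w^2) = (-g + w)/(3*g + w)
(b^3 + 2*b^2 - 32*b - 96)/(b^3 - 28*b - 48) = (b + 4)/(b + 2)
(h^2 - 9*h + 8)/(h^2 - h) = (h - 8)/h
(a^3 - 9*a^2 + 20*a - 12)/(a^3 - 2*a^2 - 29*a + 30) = (a - 2)/(a + 5)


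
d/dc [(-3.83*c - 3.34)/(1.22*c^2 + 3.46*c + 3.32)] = (4.6726*c^2 + 8.1496*c - 1.1592)/(1.4884*c^4 + 8.4424*c^3 + 20.0724*c^2 + 22.9744*c + 11.0224)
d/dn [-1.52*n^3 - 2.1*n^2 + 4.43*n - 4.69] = -4.56*n^2 - 4.2*n + 4.43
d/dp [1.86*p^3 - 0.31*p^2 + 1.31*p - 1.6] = 5.58*p^2 - 0.62*p + 1.31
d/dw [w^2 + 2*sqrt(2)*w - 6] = 2*w + 2*sqrt(2)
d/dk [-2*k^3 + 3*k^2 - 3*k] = -6*k^2 + 6*k - 3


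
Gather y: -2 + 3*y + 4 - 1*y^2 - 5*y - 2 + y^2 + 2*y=0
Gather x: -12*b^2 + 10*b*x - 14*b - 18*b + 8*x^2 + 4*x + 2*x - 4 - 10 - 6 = -12*b^2 - 32*b + 8*x^2 + x*(10*b + 6) - 20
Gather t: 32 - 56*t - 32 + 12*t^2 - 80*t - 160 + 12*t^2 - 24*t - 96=24*t^2 - 160*t - 256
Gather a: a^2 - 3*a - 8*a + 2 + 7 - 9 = a^2 - 11*a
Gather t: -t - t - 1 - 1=-2*t - 2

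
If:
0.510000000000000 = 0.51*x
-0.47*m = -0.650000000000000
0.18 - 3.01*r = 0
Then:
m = 1.38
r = 0.06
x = 1.00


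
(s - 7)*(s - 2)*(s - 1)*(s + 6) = s^4 - 4*s^3 - 37*s^2 + 124*s - 84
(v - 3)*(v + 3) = v^2 - 9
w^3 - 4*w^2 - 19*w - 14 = (w - 7)*(w + 1)*(w + 2)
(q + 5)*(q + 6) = q^2 + 11*q + 30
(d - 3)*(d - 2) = d^2 - 5*d + 6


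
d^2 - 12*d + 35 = (d - 7)*(d - 5)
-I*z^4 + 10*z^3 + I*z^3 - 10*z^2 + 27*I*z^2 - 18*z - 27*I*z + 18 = (z - 1)*(z + 3*I)*(z + 6*I)*(-I*z + 1)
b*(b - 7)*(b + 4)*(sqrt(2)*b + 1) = sqrt(2)*b^4 - 3*sqrt(2)*b^3 + b^3 - 28*sqrt(2)*b^2 - 3*b^2 - 28*b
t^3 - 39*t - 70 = (t - 7)*(t + 2)*(t + 5)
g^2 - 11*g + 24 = (g - 8)*(g - 3)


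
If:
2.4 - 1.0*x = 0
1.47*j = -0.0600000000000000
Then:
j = -0.04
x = 2.40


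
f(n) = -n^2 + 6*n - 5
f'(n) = 6 - 2*n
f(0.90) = -0.41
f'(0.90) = 4.20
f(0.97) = -0.12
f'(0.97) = 4.06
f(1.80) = 2.56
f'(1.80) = 2.40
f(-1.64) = -17.53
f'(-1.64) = 9.28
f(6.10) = -5.61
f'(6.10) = -6.20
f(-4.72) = -55.60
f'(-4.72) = 15.44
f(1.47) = 1.66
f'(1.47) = 3.06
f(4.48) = 1.81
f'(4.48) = -2.96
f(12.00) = -77.00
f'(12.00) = -18.00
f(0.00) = -5.00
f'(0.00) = 6.00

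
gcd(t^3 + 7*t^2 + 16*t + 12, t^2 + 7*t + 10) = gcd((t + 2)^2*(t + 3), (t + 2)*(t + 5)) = t + 2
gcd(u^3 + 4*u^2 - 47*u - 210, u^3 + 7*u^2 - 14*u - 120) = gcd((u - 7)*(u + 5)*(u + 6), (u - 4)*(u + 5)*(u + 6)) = u^2 + 11*u + 30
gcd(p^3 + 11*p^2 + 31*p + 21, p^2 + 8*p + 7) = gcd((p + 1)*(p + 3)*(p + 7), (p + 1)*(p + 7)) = p^2 + 8*p + 7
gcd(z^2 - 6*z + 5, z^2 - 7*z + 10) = z - 5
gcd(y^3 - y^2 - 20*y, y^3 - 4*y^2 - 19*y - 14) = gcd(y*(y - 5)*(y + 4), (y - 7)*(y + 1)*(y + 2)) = 1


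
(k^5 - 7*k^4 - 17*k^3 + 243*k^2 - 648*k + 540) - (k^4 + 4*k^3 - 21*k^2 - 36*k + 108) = k^5 - 8*k^4 - 21*k^3 + 264*k^2 - 612*k + 432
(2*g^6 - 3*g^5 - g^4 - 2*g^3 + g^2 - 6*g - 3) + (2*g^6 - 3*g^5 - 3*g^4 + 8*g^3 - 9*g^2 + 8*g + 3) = 4*g^6 - 6*g^5 - 4*g^4 + 6*g^3 - 8*g^2 + 2*g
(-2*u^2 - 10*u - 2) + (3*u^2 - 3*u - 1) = u^2 - 13*u - 3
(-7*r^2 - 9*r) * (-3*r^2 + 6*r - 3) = 21*r^4 - 15*r^3 - 33*r^2 + 27*r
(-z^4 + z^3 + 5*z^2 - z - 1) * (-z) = z^5 - z^4 - 5*z^3 + z^2 + z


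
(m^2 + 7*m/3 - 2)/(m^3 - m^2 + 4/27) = 9*(m + 3)/(9*m^2 - 3*m - 2)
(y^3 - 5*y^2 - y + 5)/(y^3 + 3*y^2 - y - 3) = (y - 5)/(y + 3)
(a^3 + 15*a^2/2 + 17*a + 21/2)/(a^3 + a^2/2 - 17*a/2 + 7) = (a^2 + 4*a + 3)/(a^2 - 3*a + 2)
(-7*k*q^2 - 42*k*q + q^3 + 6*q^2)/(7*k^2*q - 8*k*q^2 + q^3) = (q + 6)/(-k + q)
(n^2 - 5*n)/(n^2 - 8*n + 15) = n/(n - 3)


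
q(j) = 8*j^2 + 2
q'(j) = 16*j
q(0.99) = 9.84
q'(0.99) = 15.84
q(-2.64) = 57.76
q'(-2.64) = -42.24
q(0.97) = 9.53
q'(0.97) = 15.52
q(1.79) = 27.63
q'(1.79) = 28.64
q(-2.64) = 57.76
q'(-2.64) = -42.24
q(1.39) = 17.46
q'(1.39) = 22.24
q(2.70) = 60.32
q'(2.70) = 43.20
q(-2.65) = 58.18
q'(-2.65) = -42.40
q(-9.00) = 650.00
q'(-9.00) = -144.00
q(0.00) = 2.00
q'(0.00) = 0.00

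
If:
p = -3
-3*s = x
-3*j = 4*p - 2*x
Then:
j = 2*x/3 + 4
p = -3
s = -x/3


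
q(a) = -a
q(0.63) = -0.63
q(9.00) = -9.00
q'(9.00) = -1.00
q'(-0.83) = -1.00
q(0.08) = -0.08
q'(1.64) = -1.00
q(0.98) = -0.98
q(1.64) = -1.64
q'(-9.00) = -1.00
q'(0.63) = -1.00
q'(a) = -1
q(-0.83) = 0.83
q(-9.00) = 9.00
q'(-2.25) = -1.00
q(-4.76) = 4.76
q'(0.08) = -1.00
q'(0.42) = -1.00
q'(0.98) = -1.00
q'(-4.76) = -1.00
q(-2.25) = 2.25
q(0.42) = -0.42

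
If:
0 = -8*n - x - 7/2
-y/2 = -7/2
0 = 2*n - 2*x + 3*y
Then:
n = -14/9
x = 161/18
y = 7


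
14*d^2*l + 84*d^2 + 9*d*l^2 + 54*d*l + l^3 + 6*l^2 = (2*d + l)*(7*d + l)*(l + 6)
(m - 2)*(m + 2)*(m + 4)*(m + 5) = m^4 + 9*m^3 + 16*m^2 - 36*m - 80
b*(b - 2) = b^2 - 2*b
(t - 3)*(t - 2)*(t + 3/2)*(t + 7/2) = t^4 - 55*t^2/4 + 15*t/4 + 63/2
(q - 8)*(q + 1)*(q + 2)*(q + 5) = q^4 - 47*q^2 - 126*q - 80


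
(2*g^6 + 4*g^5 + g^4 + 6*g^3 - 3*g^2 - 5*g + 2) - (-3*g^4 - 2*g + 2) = 2*g^6 + 4*g^5 + 4*g^4 + 6*g^3 - 3*g^2 - 3*g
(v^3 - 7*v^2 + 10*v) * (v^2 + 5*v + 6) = v^5 - 2*v^4 - 19*v^3 + 8*v^2 + 60*v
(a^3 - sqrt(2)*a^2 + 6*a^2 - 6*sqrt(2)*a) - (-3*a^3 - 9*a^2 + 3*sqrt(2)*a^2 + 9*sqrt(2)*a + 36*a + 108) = 4*a^3 - 4*sqrt(2)*a^2 + 15*a^2 - 36*a - 15*sqrt(2)*a - 108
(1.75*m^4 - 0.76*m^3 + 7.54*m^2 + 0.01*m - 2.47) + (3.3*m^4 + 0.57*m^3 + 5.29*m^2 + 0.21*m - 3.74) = 5.05*m^4 - 0.19*m^3 + 12.83*m^2 + 0.22*m - 6.21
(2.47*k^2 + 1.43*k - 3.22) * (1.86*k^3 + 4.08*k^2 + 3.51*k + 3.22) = 4.5942*k^5 + 12.7374*k^4 + 8.5149*k^3 - 0.1649*k^2 - 6.6976*k - 10.3684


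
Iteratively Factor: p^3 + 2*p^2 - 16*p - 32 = (p + 4)*(p^2 - 2*p - 8) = (p + 2)*(p + 4)*(p - 4)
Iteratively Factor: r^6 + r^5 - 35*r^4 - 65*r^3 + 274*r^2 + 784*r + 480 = (r + 1)*(r^5 - 35*r^3 - 30*r^2 + 304*r + 480) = (r - 5)*(r + 1)*(r^4 + 5*r^3 - 10*r^2 - 80*r - 96) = (r - 5)*(r + 1)*(r + 3)*(r^3 + 2*r^2 - 16*r - 32) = (r - 5)*(r + 1)*(r + 3)*(r + 4)*(r^2 - 2*r - 8) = (r - 5)*(r - 4)*(r + 1)*(r + 3)*(r + 4)*(r + 2)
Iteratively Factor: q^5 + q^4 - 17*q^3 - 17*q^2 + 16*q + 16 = (q + 1)*(q^4 - 17*q^2 + 16) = (q + 1)*(q + 4)*(q^3 - 4*q^2 - q + 4) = (q + 1)^2*(q + 4)*(q^2 - 5*q + 4) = (q - 4)*(q + 1)^2*(q + 4)*(q - 1)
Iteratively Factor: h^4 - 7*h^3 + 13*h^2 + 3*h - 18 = (h + 1)*(h^3 - 8*h^2 + 21*h - 18) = (h - 2)*(h + 1)*(h^2 - 6*h + 9) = (h - 3)*(h - 2)*(h + 1)*(h - 3)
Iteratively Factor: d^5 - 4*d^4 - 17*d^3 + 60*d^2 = (d + 4)*(d^4 - 8*d^3 + 15*d^2) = d*(d + 4)*(d^3 - 8*d^2 + 15*d) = d*(d - 5)*(d + 4)*(d^2 - 3*d) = d*(d - 5)*(d - 3)*(d + 4)*(d)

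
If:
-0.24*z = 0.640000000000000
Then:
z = -2.67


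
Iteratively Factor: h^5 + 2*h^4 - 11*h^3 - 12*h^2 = (h + 4)*(h^4 - 2*h^3 - 3*h^2) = (h - 3)*(h + 4)*(h^3 + h^2) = (h - 3)*(h + 1)*(h + 4)*(h^2) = h*(h - 3)*(h + 1)*(h + 4)*(h)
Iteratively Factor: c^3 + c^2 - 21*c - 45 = (c - 5)*(c^2 + 6*c + 9) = (c - 5)*(c + 3)*(c + 3)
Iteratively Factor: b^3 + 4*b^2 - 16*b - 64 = (b + 4)*(b^2 - 16) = (b - 4)*(b + 4)*(b + 4)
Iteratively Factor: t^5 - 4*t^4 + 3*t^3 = (t)*(t^4 - 4*t^3 + 3*t^2) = t^2*(t^3 - 4*t^2 + 3*t) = t^3*(t^2 - 4*t + 3) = t^3*(t - 3)*(t - 1)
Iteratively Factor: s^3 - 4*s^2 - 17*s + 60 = (s - 3)*(s^2 - s - 20) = (s - 5)*(s - 3)*(s + 4)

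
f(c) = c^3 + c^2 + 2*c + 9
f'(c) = 3*c^2 + 2*c + 2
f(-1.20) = 6.31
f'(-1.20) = 3.92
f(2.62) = 39.09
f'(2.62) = 27.83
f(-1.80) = 2.81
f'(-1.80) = 8.12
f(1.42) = 16.72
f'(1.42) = 10.89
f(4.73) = 146.66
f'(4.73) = 78.58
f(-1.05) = 6.84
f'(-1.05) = 3.21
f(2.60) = 38.54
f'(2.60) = 27.48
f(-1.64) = 4.00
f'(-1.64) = 6.79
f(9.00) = 837.00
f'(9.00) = 263.00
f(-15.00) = -3171.00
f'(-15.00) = 647.00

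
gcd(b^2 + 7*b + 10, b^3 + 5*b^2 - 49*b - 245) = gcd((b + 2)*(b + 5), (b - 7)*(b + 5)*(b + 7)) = b + 5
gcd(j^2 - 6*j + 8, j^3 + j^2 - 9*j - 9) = 1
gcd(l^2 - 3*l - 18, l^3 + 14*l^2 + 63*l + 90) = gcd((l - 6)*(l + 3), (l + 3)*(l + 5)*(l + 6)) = l + 3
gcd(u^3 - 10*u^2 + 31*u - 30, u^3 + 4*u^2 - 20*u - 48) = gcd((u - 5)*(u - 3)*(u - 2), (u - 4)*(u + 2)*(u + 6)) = 1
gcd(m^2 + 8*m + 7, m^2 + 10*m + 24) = 1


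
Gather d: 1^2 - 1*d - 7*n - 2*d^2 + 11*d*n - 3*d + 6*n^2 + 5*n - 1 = -2*d^2 + d*(11*n - 4) + 6*n^2 - 2*n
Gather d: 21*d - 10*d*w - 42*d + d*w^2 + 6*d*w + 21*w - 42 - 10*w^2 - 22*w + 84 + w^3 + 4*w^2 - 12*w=d*(w^2 - 4*w - 21) + w^3 - 6*w^2 - 13*w + 42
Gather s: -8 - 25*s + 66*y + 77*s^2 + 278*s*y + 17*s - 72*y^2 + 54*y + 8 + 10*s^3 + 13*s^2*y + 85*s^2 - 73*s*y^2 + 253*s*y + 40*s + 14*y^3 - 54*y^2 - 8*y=10*s^3 + s^2*(13*y + 162) + s*(-73*y^2 + 531*y + 32) + 14*y^3 - 126*y^2 + 112*y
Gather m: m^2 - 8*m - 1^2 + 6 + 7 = m^2 - 8*m + 12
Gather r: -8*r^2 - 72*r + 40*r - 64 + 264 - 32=-8*r^2 - 32*r + 168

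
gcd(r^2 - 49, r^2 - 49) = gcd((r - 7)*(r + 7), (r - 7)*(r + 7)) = r^2 - 49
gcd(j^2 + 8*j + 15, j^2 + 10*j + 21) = j + 3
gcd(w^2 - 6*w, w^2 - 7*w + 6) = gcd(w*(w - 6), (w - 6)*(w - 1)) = w - 6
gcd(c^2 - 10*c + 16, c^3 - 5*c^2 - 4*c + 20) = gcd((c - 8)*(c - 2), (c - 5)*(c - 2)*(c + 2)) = c - 2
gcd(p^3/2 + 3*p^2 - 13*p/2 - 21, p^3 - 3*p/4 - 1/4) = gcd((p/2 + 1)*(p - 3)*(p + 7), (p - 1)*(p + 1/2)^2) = 1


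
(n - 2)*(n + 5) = n^2 + 3*n - 10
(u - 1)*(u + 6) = u^2 + 5*u - 6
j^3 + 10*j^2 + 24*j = j*(j + 4)*(j + 6)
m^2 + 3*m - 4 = (m - 1)*(m + 4)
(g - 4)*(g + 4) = g^2 - 16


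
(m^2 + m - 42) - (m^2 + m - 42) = 0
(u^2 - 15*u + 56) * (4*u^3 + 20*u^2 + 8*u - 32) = 4*u^5 - 40*u^4 - 68*u^3 + 968*u^2 + 928*u - 1792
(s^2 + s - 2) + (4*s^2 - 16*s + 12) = 5*s^2 - 15*s + 10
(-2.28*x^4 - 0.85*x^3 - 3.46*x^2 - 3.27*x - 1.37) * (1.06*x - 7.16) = -2.4168*x^5 + 15.4238*x^4 + 2.4184*x^3 + 21.3074*x^2 + 21.961*x + 9.8092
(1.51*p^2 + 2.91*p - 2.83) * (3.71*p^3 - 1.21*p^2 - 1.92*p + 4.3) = 5.6021*p^5 + 8.969*p^4 - 16.9196*p^3 + 4.3301*p^2 + 17.9466*p - 12.169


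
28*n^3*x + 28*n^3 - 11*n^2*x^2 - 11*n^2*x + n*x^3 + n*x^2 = (-7*n + x)*(-4*n + x)*(n*x + n)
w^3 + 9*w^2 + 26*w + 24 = (w + 2)*(w + 3)*(w + 4)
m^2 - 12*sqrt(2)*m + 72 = (m - 6*sqrt(2))^2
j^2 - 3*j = j*(j - 3)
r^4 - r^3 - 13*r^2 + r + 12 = (r - 4)*(r - 1)*(r + 1)*(r + 3)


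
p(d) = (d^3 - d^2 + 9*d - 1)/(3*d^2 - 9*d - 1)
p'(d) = (9 - 6*d)*(d^3 - d^2 + 9*d - 1)/(3*d^2 - 9*d - 1)^2 + (3*d^2 - 2*d + 9)/(3*d^2 - 9*d - 1)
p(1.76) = -2.28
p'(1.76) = -2.43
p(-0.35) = -1.71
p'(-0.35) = -3.56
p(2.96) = -31.59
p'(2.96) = -225.88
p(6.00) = 4.40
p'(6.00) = -0.26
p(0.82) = -0.98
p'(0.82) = -0.84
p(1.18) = -1.33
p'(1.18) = -1.11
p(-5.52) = -1.78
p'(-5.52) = 0.26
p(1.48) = -1.73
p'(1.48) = -1.60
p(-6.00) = -1.91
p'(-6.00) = 0.27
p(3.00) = -44.00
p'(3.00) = -426.00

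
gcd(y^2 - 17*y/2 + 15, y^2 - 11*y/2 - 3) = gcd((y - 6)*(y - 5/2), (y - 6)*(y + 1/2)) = y - 6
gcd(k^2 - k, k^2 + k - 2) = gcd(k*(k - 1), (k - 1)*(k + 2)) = k - 1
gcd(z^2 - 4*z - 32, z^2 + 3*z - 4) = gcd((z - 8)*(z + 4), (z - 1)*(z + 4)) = z + 4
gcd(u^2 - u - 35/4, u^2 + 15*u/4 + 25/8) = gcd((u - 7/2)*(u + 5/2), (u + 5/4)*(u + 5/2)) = u + 5/2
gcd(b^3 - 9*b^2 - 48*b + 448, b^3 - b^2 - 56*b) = b^2 - b - 56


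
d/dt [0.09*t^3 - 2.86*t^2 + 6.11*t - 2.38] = 0.27*t^2 - 5.72*t + 6.11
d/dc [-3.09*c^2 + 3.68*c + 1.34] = 3.68 - 6.18*c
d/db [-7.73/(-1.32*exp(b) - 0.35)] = -10.2036*exp(b)/(1.32*exp(b) + 0.35)^2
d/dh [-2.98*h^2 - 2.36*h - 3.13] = -5.96*h - 2.36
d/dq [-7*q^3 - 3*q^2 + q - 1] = -21*q^2 - 6*q + 1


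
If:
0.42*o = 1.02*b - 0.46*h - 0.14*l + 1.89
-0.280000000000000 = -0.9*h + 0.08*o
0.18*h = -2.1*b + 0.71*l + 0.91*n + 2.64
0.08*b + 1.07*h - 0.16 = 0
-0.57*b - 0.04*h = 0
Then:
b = -0.01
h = 0.15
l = 18.36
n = -17.22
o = -1.81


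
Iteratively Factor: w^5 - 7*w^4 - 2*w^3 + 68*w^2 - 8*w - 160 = (w - 2)*(w^4 - 5*w^3 - 12*w^2 + 44*w + 80) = (w - 2)*(w + 2)*(w^3 - 7*w^2 + 2*w + 40) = (w - 5)*(w - 2)*(w + 2)*(w^2 - 2*w - 8) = (w - 5)*(w - 4)*(w - 2)*(w + 2)*(w + 2)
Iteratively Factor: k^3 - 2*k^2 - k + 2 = (k + 1)*(k^2 - 3*k + 2) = (k - 1)*(k + 1)*(k - 2)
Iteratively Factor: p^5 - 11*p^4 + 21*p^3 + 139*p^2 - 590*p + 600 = (p - 5)*(p^4 - 6*p^3 - 9*p^2 + 94*p - 120) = (p - 5)*(p - 3)*(p^3 - 3*p^2 - 18*p + 40) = (p - 5)^2*(p - 3)*(p^2 + 2*p - 8) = (p - 5)^2*(p - 3)*(p - 2)*(p + 4)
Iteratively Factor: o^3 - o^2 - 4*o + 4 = (o - 1)*(o^2 - 4) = (o - 2)*(o - 1)*(o + 2)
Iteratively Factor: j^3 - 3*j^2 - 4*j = (j - 4)*(j^2 + j) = j*(j - 4)*(j + 1)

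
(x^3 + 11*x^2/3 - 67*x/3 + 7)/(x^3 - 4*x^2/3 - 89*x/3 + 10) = (x^2 + 4*x - 21)/(x^2 - x - 30)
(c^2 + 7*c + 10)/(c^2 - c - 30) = (c + 2)/(c - 6)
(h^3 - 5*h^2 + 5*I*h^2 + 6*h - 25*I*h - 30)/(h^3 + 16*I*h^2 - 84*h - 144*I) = (h^2 - h*(5 + I) + 5*I)/(h^2 + 10*I*h - 24)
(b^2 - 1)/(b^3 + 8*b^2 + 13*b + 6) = (b - 1)/(b^2 + 7*b + 6)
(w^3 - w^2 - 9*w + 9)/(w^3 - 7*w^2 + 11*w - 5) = (w^2 - 9)/(w^2 - 6*w + 5)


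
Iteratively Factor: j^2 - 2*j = (j)*(j - 2)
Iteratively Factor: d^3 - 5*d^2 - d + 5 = (d - 1)*(d^2 - 4*d - 5) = (d - 5)*(d - 1)*(d + 1)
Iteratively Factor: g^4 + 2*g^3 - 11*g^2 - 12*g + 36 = (g - 2)*(g^3 + 4*g^2 - 3*g - 18) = (g - 2)^2*(g^2 + 6*g + 9) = (g - 2)^2*(g + 3)*(g + 3)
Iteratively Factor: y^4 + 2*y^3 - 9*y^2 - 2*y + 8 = (y - 1)*(y^3 + 3*y^2 - 6*y - 8) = (y - 1)*(y + 1)*(y^2 + 2*y - 8) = (y - 2)*(y - 1)*(y + 1)*(y + 4)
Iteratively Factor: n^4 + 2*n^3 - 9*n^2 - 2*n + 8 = (n + 1)*(n^3 + n^2 - 10*n + 8) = (n - 2)*(n + 1)*(n^2 + 3*n - 4) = (n - 2)*(n + 1)*(n + 4)*(n - 1)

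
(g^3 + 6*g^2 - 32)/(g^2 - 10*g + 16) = (g^2 + 8*g + 16)/(g - 8)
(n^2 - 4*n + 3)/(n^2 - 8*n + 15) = (n - 1)/(n - 5)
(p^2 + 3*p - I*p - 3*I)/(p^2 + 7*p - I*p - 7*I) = (p + 3)/(p + 7)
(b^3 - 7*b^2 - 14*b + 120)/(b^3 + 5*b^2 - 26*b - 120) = (b - 6)/(b + 6)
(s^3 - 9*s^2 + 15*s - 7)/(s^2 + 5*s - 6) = (s^2 - 8*s + 7)/(s + 6)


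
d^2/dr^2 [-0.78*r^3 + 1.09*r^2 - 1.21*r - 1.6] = 2.18 - 4.68*r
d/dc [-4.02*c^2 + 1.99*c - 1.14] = 1.99 - 8.04*c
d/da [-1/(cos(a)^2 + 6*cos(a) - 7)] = -2*(cos(a) + 3)*sin(a)/(cos(a)^2 + 6*cos(a) - 7)^2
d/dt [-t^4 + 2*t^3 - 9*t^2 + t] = -4*t^3 + 6*t^2 - 18*t + 1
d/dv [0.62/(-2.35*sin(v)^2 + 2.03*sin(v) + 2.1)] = (2.914*sin(v) - 1.2586)*cos(v)/(-2.35*sin(v)^2 + 2.03*sin(v) + 2.1)^2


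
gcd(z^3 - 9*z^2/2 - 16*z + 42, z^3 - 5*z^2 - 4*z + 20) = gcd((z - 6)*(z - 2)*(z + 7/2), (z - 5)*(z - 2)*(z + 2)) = z - 2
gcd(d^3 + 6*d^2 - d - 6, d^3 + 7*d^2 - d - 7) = d^2 - 1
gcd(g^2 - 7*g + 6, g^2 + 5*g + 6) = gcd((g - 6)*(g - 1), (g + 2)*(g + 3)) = 1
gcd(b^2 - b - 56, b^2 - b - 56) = b^2 - b - 56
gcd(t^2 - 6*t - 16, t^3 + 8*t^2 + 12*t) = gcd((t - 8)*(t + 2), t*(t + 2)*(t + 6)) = t + 2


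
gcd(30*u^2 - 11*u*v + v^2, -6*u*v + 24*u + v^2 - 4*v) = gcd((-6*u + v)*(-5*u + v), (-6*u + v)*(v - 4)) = 6*u - v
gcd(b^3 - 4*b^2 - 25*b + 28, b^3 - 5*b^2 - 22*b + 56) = b^2 - 3*b - 28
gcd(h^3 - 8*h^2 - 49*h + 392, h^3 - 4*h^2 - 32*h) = h - 8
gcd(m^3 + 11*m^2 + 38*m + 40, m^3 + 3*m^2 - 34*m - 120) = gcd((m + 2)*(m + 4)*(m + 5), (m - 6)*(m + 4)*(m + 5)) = m^2 + 9*m + 20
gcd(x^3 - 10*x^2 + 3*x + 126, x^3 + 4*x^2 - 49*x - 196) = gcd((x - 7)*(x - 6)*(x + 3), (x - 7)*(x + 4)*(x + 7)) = x - 7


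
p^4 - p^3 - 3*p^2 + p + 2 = (p - 2)*(p - 1)*(p + 1)^2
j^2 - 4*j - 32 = (j - 8)*(j + 4)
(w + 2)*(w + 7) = w^2 + 9*w + 14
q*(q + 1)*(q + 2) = q^3 + 3*q^2 + 2*q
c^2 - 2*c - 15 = (c - 5)*(c + 3)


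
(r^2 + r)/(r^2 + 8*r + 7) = r/(r + 7)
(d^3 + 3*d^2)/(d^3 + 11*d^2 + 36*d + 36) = d^2/(d^2 + 8*d + 12)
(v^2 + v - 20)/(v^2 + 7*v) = (v^2 + v - 20)/(v*(v + 7))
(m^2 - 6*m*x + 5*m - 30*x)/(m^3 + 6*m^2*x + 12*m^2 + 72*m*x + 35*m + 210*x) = (m - 6*x)/(m^2 + 6*m*x + 7*m + 42*x)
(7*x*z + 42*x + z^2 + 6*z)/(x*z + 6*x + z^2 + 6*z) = (7*x + z)/(x + z)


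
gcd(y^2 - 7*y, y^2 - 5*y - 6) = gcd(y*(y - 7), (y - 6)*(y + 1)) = 1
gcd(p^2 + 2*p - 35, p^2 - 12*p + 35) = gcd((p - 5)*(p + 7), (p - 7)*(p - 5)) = p - 5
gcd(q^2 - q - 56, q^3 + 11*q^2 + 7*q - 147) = q + 7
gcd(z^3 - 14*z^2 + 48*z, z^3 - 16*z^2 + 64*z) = z^2 - 8*z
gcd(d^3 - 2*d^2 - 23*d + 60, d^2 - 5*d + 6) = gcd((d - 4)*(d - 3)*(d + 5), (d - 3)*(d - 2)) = d - 3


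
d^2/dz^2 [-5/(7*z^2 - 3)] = 210*(-7*z^2 - 1)/(7*z^2 - 3)^3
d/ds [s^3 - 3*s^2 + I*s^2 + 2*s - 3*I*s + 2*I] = 3*s^2 + 2*s*(-3 + I) + 2 - 3*I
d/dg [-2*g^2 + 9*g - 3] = 9 - 4*g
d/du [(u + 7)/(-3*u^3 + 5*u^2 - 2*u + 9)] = (-3*u^3 + 5*u^2 - 2*u + (u + 7)*(9*u^2 - 10*u + 2) + 9)/(3*u^3 - 5*u^2 + 2*u - 9)^2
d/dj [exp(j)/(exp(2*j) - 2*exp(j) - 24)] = (-exp(2*j) - 24)*exp(j)/(exp(4*j) - 4*exp(3*j) - 44*exp(2*j) + 96*exp(j) + 576)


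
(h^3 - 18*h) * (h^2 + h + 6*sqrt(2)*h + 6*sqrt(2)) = h^5 + h^4 + 6*sqrt(2)*h^4 - 18*h^3 + 6*sqrt(2)*h^3 - 108*sqrt(2)*h^2 - 18*h^2 - 108*sqrt(2)*h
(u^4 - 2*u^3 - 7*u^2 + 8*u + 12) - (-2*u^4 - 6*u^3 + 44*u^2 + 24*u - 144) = 3*u^4 + 4*u^3 - 51*u^2 - 16*u + 156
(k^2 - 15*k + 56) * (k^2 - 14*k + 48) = k^4 - 29*k^3 + 314*k^2 - 1504*k + 2688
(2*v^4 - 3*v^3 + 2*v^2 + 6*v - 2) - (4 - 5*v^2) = 2*v^4 - 3*v^3 + 7*v^2 + 6*v - 6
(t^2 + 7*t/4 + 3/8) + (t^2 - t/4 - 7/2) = 2*t^2 + 3*t/2 - 25/8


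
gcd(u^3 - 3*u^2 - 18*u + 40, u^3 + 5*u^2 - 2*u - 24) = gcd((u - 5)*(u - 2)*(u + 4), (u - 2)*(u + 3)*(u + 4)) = u^2 + 2*u - 8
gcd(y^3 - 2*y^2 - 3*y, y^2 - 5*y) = y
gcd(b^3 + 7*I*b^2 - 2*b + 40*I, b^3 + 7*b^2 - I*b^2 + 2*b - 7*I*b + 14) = b - 2*I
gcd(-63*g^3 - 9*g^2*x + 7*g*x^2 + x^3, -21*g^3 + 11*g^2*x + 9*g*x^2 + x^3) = 21*g^2 + 10*g*x + x^2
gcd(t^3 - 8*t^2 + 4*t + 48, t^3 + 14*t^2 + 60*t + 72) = t + 2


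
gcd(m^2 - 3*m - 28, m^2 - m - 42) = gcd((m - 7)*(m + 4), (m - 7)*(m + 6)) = m - 7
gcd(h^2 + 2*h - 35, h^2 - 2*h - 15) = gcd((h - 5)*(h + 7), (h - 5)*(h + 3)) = h - 5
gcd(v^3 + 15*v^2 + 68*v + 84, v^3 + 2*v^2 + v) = 1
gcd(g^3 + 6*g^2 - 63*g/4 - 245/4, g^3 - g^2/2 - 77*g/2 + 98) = g^2 + 7*g/2 - 49/2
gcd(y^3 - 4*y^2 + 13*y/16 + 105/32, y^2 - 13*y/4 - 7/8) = y - 7/2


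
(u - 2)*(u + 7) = u^2 + 5*u - 14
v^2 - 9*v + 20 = (v - 5)*(v - 4)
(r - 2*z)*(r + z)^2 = r^3 - 3*r*z^2 - 2*z^3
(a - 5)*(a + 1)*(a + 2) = a^3 - 2*a^2 - 13*a - 10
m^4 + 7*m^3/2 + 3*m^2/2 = m^2*(m + 1/2)*(m + 3)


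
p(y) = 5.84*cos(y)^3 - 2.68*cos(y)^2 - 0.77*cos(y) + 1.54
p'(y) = -17.52*sin(y)*cos(y)^2 + 5.36*sin(y)*cos(y) + 0.77*sin(y)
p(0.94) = 1.35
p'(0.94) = -1.75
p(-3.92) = -1.38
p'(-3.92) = -8.38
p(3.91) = -1.46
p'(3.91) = 8.44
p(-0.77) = 1.77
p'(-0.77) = 3.07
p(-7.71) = 1.39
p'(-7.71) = -1.17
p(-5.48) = 1.67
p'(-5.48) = -2.85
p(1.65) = 1.58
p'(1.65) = 0.24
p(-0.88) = 1.47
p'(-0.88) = 2.26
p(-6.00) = 3.50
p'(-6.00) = -2.86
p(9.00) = -4.40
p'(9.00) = -7.69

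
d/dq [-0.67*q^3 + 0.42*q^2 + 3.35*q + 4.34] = -2.01*q^2 + 0.84*q + 3.35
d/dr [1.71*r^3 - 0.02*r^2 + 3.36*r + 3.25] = 5.13*r^2 - 0.04*r + 3.36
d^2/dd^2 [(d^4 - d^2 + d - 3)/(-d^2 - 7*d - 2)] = 2*(-d^6 - 21*d^5 - 153*d^4 - 120*d^3 - 21*d^2 + 69*d + 159)/(d^6 + 21*d^5 + 153*d^4 + 427*d^3 + 306*d^2 + 84*d + 8)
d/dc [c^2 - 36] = 2*c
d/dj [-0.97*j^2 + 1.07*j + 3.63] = 1.07 - 1.94*j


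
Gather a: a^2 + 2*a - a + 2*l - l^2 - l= a^2 + a - l^2 + l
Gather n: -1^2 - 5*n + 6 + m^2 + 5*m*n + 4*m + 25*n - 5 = m^2 + 4*m + n*(5*m + 20)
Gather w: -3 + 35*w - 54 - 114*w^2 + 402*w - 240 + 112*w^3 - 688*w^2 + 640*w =112*w^3 - 802*w^2 + 1077*w - 297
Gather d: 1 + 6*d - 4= 6*d - 3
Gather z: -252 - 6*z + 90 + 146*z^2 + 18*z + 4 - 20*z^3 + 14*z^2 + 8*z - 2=-20*z^3 + 160*z^2 + 20*z - 160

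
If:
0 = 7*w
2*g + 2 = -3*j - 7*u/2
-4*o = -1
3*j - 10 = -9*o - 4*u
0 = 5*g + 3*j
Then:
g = -281/44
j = 1405/132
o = 1/4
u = -133/22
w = 0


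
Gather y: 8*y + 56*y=64*y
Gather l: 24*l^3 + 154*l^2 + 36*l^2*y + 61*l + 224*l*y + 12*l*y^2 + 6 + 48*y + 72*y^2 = 24*l^3 + l^2*(36*y + 154) + l*(12*y^2 + 224*y + 61) + 72*y^2 + 48*y + 6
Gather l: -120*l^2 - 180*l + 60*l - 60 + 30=-120*l^2 - 120*l - 30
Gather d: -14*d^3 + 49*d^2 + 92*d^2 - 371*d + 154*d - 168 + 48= -14*d^3 + 141*d^2 - 217*d - 120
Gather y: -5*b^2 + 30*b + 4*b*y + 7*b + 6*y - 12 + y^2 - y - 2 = -5*b^2 + 37*b + y^2 + y*(4*b + 5) - 14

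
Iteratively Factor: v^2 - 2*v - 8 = (v + 2)*(v - 4)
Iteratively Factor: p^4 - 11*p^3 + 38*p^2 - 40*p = (p - 4)*(p^3 - 7*p^2 + 10*p) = (p - 5)*(p - 4)*(p^2 - 2*p) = p*(p - 5)*(p - 4)*(p - 2)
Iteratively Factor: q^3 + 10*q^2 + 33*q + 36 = (q + 4)*(q^2 + 6*q + 9) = (q + 3)*(q + 4)*(q + 3)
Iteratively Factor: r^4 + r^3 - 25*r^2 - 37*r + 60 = (r + 4)*(r^3 - 3*r^2 - 13*r + 15) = (r - 1)*(r + 4)*(r^2 - 2*r - 15) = (r - 5)*(r - 1)*(r + 4)*(r + 3)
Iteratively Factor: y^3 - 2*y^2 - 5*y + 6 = (y + 2)*(y^2 - 4*y + 3) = (y - 1)*(y + 2)*(y - 3)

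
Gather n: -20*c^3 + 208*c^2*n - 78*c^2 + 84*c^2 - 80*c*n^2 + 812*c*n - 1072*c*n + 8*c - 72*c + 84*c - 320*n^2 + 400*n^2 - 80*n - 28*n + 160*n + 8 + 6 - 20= -20*c^3 + 6*c^2 + 20*c + n^2*(80 - 80*c) + n*(208*c^2 - 260*c + 52) - 6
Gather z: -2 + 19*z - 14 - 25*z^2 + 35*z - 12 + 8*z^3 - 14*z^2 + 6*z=8*z^3 - 39*z^2 + 60*z - 28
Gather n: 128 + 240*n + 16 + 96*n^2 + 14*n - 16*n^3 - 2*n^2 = -16*n^3 + 94*n^2 + 254*n + 144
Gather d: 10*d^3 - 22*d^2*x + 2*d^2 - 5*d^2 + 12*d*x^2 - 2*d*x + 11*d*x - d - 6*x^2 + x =10*d^3 + d^2*(-22*x - 3) + d*(12*x^2 + 9*x - 1) - 6*x^2 + x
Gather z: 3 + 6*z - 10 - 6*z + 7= 0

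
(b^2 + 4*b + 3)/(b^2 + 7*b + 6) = (b + 3)/(b + 6)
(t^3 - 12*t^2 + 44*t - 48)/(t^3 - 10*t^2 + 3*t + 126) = (t^2 - 6*t + 8)/(t^2 - 4*t - 21)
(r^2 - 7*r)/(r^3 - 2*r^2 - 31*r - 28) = r/(r^2 + 5*r + 4)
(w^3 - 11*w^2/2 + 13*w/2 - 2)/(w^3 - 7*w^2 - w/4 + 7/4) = 2*(w^2 - 5*w + 4)/(2*w^2 - 13*w - 7)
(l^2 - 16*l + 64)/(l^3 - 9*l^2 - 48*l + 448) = 1/(l + 7)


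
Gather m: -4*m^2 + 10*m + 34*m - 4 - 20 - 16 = -4*m^2 + 44*m - 40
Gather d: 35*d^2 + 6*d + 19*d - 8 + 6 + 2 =35*d^2 + 25*d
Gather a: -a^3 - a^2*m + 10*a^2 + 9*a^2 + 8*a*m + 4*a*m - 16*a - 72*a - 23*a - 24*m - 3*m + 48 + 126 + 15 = -a^3 + a^2*(19 - m) + a*(12*m - 111) - 27*m + 189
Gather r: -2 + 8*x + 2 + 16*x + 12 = 24*x + 12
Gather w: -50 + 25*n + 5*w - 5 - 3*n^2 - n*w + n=-3*n^2 + 26*n + w*(5 - n) - 55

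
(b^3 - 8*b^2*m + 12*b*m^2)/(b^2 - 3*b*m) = (b^2 - 8*b*m + 12*m^2)/(b - 3*m)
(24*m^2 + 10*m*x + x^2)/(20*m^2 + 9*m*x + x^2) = (6*m + x)/(5*m + x)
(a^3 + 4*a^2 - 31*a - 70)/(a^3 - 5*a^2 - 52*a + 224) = (a^2 - 3*a - 10)/(a^2 - 12*a + 32)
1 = 1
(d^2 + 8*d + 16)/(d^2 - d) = (d^2 + 8*d + 16)/(d*(d - 1))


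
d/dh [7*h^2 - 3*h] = 14*h - 3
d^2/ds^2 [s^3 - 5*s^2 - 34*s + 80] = 6*s - 10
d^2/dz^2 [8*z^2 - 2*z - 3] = 16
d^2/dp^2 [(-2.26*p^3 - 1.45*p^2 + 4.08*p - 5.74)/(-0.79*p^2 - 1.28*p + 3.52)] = (3.5527136788005e-15*p^5 - 3.5527136788005e-15*p^4 + 11.949648*p^3 - 15.408972*p^2 + 134.765568*p + 49.89888)/(0.493039*p^6 + 2.396544*p^5 - 2.707488*p^4 - 19.259392*p^3 + 12.063744*p^2 + 47.579136*p - 43.614208)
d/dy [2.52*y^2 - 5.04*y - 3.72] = 5.04*y - 5.04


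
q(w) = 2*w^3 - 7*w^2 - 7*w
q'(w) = 6*w^2 - 14*w - 7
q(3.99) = -12.33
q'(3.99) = 32.66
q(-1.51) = -12.28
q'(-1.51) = 27.82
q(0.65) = -6.96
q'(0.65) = -13.56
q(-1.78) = -21.00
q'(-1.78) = 36.93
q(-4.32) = -261.64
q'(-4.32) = 165.45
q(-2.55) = -60.83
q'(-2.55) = 67.72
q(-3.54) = -151.66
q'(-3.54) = 117.75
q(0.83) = -9.49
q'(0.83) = -14.49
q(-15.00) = -8220.00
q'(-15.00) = 1553.00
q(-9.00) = -1962.00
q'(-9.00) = 605.00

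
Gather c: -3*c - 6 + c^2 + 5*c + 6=c^2 + 2*c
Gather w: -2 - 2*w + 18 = 16 - 2*w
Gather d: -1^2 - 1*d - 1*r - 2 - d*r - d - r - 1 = d*(-r - 2) - 2*r - 4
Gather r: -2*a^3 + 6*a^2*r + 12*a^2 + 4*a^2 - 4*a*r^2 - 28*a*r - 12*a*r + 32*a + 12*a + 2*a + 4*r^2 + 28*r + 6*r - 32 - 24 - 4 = -2*a^3 + 16*a^2 + 46*a + r^2*(4 - 4*a) + r*(6*a^2 - 40*a + 34) - 60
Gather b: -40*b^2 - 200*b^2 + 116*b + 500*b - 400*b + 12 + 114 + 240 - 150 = -240*b^2 + 216*b + 216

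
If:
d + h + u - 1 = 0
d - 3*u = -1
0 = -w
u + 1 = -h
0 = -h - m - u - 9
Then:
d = 2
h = -2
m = -8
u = 1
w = 0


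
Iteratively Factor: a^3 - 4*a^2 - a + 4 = (a - 4)*(a^2 - 1) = (a - 4)*(a + 1)*(a - 1)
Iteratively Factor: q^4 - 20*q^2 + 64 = (q - 2)*(q^3 + 2*q^2 - 16*q - 32) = (q - 2)*(q + 2)*(q^2 - 16) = (q - 2)*(q + 2)*(q + 4)*(q - 4)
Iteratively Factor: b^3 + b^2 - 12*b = (b - 3)*(b^2 + 4*b) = b*(b - 3)*(b + 4)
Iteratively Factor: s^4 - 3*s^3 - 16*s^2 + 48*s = (s)*(s^3 - 3*s^2 - 16*s + 48) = s*(s - 4)*(s^2 + s - 12) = s*(s - 4)*(s - 3)*(s + 4)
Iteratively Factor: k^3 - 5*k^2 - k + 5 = (k - 5)*(k^2 - 1) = (k - 5)*(k - 1)*(k + 1)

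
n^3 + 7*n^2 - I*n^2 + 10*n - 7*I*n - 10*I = (n + 2)*(n + 5)*(n - I)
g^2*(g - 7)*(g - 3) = g^4 - 10*g^3 + 21*g^2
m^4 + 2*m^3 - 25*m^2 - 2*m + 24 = (m - 4)*(m - 1)*(m + 1)*(m + 6)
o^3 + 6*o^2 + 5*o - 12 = (o - 1)*(o + 3)*(o + 4)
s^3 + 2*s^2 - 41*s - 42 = (s - 6)*(s + 1)*(s + 7)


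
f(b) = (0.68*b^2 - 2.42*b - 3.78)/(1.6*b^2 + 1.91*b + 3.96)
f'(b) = (-3.2*b - 1.91)*(0.68*b^2 - 2.42*b - 3.78)/(1.6*b^2 + 1.91*b + 3.96)^2 + (1.36*b - 2.42)/(1.6*b^2 + 1.91*b + 3.96) = (5.1708*b^2 + 17.4816*b - 2.3634)/(2.56*b^4 + 6.112*b^3 + 16.3201*b^2 + 15.1272*b + 15.6816)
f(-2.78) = 0.74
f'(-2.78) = -0.09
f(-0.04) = -0.95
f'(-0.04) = -0.20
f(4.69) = -0.00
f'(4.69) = 0.08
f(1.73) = -0.49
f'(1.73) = 0.30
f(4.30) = -0.04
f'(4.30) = 0.10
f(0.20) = -0.96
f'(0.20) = 0.07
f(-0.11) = -0.93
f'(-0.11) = -0.30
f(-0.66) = -0.56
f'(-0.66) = -1.01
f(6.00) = 0.08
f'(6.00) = 0.05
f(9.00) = 0.20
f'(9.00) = 0.03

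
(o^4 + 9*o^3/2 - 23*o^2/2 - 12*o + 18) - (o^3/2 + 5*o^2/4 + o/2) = o^4 + 4*o^3 - 51*o^2/4 - 25*o/2 + 18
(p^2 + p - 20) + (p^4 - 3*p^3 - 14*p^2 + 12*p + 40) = p^4 - 3*p^3 - 13*p^2 + 13*p + 20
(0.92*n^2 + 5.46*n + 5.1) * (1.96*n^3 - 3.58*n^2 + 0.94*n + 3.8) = 1.8032*n^5 + 7.408*n^4 - 8.686*n^3 - 9.6296*n^2 + 25.542*n + 19.38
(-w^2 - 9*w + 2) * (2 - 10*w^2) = 10*w^4 + 90*w^3 - 22*w^2 - 18*w + 4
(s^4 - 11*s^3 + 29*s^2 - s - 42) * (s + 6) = s^5 - 5*s^4 - 37*s^3 + 173*s^2 - 48*s - 252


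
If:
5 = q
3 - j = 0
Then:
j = 3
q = 5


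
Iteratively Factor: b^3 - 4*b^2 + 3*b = (b - 1)*(b^2 - 3*b) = b*(b - 1)*(b - 3)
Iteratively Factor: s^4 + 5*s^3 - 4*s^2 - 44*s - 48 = (s + 2)*(s^3 + 3*s^2 - 10*s - 24) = (s - 3)*(s + 2)*(s^2 + 6*s + 8) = (s - 3)*(s + 2)^2*(s + 4)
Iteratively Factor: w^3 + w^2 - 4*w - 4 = (w - 2)*(w^2 + 3*w + 2) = (w - 2)*(w + 1)*(w + 2)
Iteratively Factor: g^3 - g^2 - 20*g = (g + 4)*(g^2 - 5*g) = g*(g + 4)*(g - 5)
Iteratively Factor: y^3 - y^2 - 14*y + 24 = (y + 4)*(y^2 - 5*y + 6) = (y - 3)*(y + 4)*(y - 2)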